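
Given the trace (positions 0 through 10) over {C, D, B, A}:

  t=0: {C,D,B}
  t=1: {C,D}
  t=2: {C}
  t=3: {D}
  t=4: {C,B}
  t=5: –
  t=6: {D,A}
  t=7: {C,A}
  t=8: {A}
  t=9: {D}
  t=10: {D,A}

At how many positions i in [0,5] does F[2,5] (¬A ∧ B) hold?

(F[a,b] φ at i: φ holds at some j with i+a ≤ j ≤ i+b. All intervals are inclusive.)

Evaluate at each i in [0,5]:
  i=0: ✓ (witness j=4)
  i=1: ✓ (witness j=4)
  i=2: ✓ (witness j=4)
  i=3: ✗ (none in [5,8])
  i=4: ✗ (none in [6,9])
  i=5: ✗ (none in [7,10])
Positions where it holds: {0, 1, 2} → 3.

3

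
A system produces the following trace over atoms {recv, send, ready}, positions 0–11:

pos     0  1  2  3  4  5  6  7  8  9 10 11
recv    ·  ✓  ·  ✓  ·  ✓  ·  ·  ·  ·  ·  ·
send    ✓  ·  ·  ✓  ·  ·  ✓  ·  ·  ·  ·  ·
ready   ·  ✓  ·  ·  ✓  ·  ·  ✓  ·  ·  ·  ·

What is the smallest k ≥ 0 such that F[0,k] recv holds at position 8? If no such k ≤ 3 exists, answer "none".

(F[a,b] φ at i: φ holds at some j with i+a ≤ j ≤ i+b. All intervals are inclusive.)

Scan j = 8,9,… for recv:
  j=8: fails
  j=9: fails
  j=10: fails
  j=11: fails
No j in [8,11] satisfies it → none.

none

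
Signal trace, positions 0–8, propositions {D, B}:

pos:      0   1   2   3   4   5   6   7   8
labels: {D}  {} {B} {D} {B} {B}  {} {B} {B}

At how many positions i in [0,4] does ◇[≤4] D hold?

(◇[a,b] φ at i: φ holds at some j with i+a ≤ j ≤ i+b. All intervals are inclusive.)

4

Evaluate at each i in [0,4]:
  i=0: ✓ (witness j=0)
  i=1: ✓ (witness j=3)
  i=2: ✓ (witness j=3)
  i=3: ✓ (witness j=3)
  i=4: ✗ (none in [4,8])
Positions where it holds: {0, 1, 2, 3} → 4.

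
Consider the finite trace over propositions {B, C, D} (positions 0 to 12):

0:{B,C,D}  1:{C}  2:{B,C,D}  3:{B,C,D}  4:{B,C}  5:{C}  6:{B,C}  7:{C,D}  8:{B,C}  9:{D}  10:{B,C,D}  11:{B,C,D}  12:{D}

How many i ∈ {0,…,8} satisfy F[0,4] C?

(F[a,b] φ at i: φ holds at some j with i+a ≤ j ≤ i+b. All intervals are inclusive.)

9

Evaluate at each i in [0,8]:
  i=0: ✓ (witness j=0)
  i=1: ✓ (witness j=1)
  i=2: ✓ (witness j=2)
  i=3: ✓ (witness j=3)
  i=4: ✓ (witness j=4)
  i=5: ✓ (witness j=5)
  i=6: ✓ (witness j=6)
  i=7: ✓ (witness j=7)
  i=8: ✓ (witness j=8)
Positions where it holds: {0, 1, 2, 3, 4, 5, 6, 7, 8} → 9.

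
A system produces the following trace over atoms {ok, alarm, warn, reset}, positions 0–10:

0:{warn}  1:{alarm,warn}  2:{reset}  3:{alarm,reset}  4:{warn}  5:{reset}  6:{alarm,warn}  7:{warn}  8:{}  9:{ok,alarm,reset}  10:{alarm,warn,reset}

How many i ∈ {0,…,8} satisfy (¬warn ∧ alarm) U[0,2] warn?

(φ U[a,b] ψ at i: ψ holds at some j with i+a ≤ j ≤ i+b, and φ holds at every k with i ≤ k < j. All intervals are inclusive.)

6

Evaluate at each i in [0,8]:
  i=0: ✓ (rhs at j=0)
  i=1: ✓ (rhs at j=1)
  i=2: ✗ (lhs fails at k=2 before rhs at j=4)
  i=3: ✓ (rhs at j=4; lhs holds on [3,3])
  i=4: ✓ (rhs at j=4)
  i=5: ✗ (lhs fails at k=5 before rhs at j=6)
  i=6: ✓ (rhs at j=6)
  i=7: ✓ (rhs at j=7)
  i=8: ✗ (lhs fails at k=8 before rhs at j=10)
Positions where it holds: {0, 1, 3, 4, 6, 7} → 6.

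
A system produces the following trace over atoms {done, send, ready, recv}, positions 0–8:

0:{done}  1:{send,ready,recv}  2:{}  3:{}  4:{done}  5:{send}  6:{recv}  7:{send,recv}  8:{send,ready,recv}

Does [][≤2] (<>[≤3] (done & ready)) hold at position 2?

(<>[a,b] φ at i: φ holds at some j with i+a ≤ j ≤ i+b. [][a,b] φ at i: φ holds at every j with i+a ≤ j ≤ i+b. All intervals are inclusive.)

Check <>[≤3] (done & ready) at every j in [2,4]:
  j=2: fails (none in [2,5])
  j=3: fails (none in [3,6])
  j=4: fails (none in [4,7])
Fails at j=2 → formula fails.

False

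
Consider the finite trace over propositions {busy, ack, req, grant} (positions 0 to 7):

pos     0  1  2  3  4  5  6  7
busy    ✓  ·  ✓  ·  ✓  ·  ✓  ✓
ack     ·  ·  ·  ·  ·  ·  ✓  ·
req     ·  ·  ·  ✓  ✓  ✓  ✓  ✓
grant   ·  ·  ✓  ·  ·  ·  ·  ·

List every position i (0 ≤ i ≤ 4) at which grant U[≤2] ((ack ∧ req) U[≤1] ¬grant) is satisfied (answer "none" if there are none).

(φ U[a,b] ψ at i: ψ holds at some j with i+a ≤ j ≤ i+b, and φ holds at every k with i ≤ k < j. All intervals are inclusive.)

Evaluate at each i in [0,4]:
  i=0: ✓ (rhs at j=0)
  i=1: ✓ (rhs at j=1)
  i=2: ✓ (rhs at j=3; lhs holds on [2,2])
  i=3: ✓ (rhs at j=3)
  i=4: ✓ (rhs at j=4)

0, 1, 2, 3, 4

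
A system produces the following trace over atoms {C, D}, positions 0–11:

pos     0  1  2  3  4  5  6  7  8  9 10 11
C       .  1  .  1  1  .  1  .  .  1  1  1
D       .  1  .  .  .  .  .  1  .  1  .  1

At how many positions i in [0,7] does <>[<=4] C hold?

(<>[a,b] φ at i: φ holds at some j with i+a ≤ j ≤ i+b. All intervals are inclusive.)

Evaluate at each i in [0,7]:
  i=0: ✓ (witness j=1)
  i=1: ✓ (witness j=1)
  i=2: ✓ (witness j=3)
  i=3: ✓ (witness j=3)
  i=4: ✓ (witness j=4)
  i=5: ✓ (witness j=6)
  i=6: ✓ (witness j=6)
  i=7: ✓ (witness j=9)
Positions where it holds: {0, 1, 2, 3, 4, 5, 6, 7} → 8.

8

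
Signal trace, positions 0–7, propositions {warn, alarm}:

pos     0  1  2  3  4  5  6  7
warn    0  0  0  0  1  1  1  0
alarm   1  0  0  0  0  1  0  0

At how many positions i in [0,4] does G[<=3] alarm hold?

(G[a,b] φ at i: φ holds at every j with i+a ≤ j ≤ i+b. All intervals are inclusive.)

0

Evaluate at each i in [0,4]:
  i=0: ✗ (fails at j=1)
  i=1: ✗ (fails at j=1)
  i=2: ✗ (fails at j=2)
  i=3: ✗ (fails at j=3)
  i=4: ✗ (fails at j=4)
Positions where it holds: {} → 0.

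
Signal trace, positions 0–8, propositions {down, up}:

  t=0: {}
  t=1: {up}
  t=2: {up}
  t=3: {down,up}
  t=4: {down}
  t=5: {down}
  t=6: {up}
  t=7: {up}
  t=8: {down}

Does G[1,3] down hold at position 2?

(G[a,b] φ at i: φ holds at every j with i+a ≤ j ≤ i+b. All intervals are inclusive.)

Check down at every j in [3,5]:
  j=3: true
  j=4: true
  j=5: true
All positions satisfy it → formula holds.

True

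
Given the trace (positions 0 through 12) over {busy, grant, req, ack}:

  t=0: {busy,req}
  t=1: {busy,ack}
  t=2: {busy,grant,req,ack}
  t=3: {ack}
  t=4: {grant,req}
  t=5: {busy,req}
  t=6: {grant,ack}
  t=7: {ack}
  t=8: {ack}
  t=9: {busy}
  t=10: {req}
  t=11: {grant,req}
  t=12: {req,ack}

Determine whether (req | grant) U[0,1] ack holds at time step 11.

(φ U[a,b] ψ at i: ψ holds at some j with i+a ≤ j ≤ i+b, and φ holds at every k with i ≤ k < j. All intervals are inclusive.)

Holds

Need some j in [11,12] with ack, and (req | grant) at every k in [11,j-1].
  j=11: ack false.
  j=12: ack holds; (req | grant) holds at every k in [11,11] → satisfied.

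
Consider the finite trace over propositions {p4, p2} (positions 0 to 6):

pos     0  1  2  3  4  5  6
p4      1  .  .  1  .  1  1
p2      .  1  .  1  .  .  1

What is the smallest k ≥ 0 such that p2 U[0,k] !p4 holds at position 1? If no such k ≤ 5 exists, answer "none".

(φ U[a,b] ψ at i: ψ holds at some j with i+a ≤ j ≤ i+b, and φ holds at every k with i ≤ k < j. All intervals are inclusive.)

0

Need earliest j ≥ 1 with !p4, and p2 at every k in [1,j-1].
  j=1: rhs holds (empty prefix). k = 0.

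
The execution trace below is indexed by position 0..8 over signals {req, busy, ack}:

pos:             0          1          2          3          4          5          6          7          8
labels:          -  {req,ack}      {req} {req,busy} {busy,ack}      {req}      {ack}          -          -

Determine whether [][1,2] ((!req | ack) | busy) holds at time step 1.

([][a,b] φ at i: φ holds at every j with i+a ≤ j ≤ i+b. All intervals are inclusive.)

Does not hold

Check ((!req | ack) | busy) at every j in [2,3]:
  j=2: false
  j=3: true
Fails at j=2 → formula fails.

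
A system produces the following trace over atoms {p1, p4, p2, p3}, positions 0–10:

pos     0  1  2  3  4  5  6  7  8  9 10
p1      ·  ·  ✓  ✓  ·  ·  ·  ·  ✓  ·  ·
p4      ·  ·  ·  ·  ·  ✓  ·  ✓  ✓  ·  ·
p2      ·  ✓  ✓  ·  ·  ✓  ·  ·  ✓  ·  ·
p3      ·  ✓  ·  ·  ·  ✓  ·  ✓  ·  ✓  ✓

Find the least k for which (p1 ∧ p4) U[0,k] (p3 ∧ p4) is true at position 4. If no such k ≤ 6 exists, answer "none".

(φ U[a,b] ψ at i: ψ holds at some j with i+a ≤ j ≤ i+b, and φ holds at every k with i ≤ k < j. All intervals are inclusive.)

none

Need earliest j ≥ 4 with (p3 ∧ p4), and (p1 ∧ p4) at every k in [4,j-1].
  j=4: rhs fails.
  j=5: rhs holds but lhs fails at k=4.
  j=6: rhs fails.
  j=7: rhs holds but lhs fails at k=4.
  j=8: rhs fails.
  j=9: rhs fails.
  j=10: rhs fails.
No witness within the range → none.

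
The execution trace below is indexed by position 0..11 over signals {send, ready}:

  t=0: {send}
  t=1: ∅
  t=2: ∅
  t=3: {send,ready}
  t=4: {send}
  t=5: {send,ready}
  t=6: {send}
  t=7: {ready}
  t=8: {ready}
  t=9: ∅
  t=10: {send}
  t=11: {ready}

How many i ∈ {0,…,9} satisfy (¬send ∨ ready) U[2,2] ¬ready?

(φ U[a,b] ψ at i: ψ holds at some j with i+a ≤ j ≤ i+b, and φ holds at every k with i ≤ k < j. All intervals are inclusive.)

Evaluate at each i in [0,9]:
  i=0: ✗ (lhs fails at k=0 before rhs at j=2)
  i=1: ✗ (no rhs in [3,3])
  i=2: ✓ (rhs at j=4; lhs holds on [2,3])
  i=3: ✗ (no rhs in [5,5])
  i=4: ✗ (lhs fails at k=4 before rhs at j=6)
  i=5: ✗ (no rhs in [7,7])
  i=6: ✗ (no rhs in [8,8])
  i=7: ✓ (rhs at j=9; lhs holds on [7,8])
  i=8: ✓ (rhs at j=10; lhs holds on [8,9])
  i=9: ✗ (no rhs in [11,11])
Positions where it holds: {2, 7, 8} → 3.

3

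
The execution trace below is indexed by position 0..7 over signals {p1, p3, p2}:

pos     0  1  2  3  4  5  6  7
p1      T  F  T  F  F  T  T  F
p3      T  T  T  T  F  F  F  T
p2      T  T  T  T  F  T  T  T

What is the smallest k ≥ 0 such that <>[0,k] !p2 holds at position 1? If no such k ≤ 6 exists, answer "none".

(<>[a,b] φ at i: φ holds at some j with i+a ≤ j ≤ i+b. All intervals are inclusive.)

3

Scan j = 1,2,… for !p2:
  j=1: fails
  j=2: fails
  j=3: fails
  j=4: holds
First hit at j=4, so smallest k = 4-1 = 3.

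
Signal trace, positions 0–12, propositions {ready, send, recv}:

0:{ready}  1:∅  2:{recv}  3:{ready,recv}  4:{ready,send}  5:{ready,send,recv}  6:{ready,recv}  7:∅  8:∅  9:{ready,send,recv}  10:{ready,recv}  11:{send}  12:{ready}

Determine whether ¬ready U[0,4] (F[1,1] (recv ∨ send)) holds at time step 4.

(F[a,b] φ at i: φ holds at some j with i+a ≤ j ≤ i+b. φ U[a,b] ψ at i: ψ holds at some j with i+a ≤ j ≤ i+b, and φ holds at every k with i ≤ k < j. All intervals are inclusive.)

Need some j in [4,8] with F[1,1] (recv ∨ send), and ¬ready at every k in [4,j-1].
  j=4: F[1,1] (recv ∨ send) holds; no prefix to check → satisfied.

True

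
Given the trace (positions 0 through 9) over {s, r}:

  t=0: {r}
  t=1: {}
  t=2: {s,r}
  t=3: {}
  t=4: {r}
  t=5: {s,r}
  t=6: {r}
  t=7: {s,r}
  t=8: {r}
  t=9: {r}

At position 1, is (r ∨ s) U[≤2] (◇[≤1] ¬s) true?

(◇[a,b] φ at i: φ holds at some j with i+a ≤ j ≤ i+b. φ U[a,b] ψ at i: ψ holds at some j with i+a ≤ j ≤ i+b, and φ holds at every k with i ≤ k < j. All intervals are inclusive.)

Holds

Need some j in [1,3] with ◇[≤1] ¬s, and (r ∨ s) at every k in [1,j-1].
  j=1: ◇[≤1] ¬s holds; no prefix to check → satisfied.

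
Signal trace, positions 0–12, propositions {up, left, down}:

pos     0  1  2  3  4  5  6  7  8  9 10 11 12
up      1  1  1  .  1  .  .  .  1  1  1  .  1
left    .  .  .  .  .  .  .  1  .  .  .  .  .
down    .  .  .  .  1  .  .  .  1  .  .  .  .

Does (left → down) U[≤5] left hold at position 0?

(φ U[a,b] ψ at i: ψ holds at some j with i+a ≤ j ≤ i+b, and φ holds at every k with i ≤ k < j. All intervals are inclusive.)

Need some j in [0,5] with left, and (left → down) at every k in [0,j-1].
  j=0: left false.
  j=1: left false.
  j=2: left false.
  j=3: left false.
  j=4: left false.
  j=5: left false.
No j in the window works → until fails.

Does not hold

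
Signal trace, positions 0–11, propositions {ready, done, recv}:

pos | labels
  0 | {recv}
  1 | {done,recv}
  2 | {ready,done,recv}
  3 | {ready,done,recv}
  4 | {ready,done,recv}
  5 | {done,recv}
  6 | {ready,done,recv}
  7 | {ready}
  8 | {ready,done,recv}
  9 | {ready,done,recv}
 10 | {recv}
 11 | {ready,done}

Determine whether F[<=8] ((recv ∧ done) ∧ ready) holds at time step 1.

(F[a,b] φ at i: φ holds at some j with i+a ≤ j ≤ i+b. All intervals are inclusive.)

Check ((recv ∧ done) ∧ ready) at each j in [1,9]:
  j=1: false
  j=2: true
  j=3: true
  j=4: true
  j=5: false
  j=6: true
  j=7: false
  j=8: true
  j=9: true
Found at j=2 → formula holds.

Holds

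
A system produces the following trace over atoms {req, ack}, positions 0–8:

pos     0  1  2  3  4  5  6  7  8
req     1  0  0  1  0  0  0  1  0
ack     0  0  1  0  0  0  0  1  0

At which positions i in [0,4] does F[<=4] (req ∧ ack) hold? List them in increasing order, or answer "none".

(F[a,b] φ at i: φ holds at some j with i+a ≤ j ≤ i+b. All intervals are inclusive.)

3, 4

Evaluate at each i in [0,4]:
  i=0: ✗ (none in [0,4])
  i=1: ✗ (none in [1,5])
  i=2: ✗ (none in [2,6])
  i=3: ✓ (witness j=7)
  i=4: ✓ (witness j=7)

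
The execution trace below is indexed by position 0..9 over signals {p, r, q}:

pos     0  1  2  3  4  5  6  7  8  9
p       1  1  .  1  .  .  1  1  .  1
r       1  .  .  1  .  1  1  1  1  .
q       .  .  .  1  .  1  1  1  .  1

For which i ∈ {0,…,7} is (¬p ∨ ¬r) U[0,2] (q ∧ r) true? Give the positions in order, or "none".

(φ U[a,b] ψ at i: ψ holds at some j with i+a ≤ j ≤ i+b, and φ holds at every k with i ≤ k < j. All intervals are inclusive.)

Evaluate at each i in [0,7]:
  i=0: ✗ (no rhs in [0,2])
  i=1: ✓ (rhs at j=3; lhs holds on [1,2])
  i=2: ✓ (rhs at j=3; lhs holds on [2,2])
  i=3: ✓ (rhs at j=3)
  i=4: ✓ (rhs at j=5; lhs holds on [4,4])
  i=5: ✓ (rhs at j=5)
  i=6: ✓ (rhs at j=6)
  i=7: ✓ (rhs at j=7)

1, 2, 3, 4, 5, 6, 7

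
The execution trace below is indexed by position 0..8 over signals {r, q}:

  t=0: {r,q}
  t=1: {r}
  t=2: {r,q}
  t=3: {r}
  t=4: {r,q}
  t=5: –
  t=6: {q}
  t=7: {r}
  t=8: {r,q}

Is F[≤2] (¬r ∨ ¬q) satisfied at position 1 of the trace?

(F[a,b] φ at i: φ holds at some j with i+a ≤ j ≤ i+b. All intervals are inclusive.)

True

Check (¬r ∨ ¬q) at each j in [1,3]:
  j=1: true
  j=2: false
  j=3: true
Found at j=1 → formula holds.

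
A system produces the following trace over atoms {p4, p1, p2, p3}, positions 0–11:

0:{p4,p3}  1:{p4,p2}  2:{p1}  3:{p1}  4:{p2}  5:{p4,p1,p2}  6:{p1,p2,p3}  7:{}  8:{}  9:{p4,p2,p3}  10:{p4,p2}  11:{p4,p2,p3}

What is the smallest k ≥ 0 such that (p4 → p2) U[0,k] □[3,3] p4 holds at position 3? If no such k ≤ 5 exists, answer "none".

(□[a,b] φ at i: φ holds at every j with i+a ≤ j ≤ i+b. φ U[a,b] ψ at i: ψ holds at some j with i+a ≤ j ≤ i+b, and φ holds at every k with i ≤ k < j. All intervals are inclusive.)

Need earliest j ≥ 3 with □[3,3] p4, and (p4 → p2) at every k in [3,j-1].
  j=3: rhs fails.
  j=4: rhs fails.
  j=5: rhs fails.
  j=6: rhs holds; lhs holds on [3,5]. k = 3.

3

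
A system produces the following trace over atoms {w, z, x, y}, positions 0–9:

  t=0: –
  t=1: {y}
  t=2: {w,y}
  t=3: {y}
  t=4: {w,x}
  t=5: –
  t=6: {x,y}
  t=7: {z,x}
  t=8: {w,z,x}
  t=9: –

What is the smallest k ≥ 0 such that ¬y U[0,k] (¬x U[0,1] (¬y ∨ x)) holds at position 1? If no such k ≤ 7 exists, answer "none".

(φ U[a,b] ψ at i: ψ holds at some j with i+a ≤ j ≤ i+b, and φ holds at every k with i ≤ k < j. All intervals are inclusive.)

none

Need earliest j ≥ 1 with (¬x U[0,1] (¬y ∨ x)), and ¬y at every k in [1,j-1].
  j=1: rhs fails.
  j=2: rhs fails.
  j=3: rhs holds but lhs fails at k=1.
  j=4: rhs holds but lhs fails at k=1.
  j=5: rhs holds but lhs fails at k=1.
  j=6: rhs holds but lhs fails at k=1.
  j=7: rhs holds but lhs fails at k=1.
  j=8: rhs holds but lhs fails at k=1.
No witness within the range → none.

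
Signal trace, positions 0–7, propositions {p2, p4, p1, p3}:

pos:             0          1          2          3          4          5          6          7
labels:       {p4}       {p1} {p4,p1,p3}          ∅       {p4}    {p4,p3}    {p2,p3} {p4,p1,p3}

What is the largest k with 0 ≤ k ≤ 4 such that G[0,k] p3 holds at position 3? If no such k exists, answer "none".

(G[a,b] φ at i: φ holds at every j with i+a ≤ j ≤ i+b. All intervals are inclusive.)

none

p3 must hold from j=3 onward; find where it first fails.
  j=3: fails → no k works.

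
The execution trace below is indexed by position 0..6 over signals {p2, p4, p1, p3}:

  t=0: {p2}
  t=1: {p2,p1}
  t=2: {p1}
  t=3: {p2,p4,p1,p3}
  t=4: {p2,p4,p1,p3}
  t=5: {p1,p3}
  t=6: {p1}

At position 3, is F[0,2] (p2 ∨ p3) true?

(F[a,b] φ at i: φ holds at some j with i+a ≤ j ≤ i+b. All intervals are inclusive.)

True

Check (p2 ∨ p3) at each j in [3,5]:
  j=3: true
  j=4: true
  j=5: true
Found at j=3 → formula holds.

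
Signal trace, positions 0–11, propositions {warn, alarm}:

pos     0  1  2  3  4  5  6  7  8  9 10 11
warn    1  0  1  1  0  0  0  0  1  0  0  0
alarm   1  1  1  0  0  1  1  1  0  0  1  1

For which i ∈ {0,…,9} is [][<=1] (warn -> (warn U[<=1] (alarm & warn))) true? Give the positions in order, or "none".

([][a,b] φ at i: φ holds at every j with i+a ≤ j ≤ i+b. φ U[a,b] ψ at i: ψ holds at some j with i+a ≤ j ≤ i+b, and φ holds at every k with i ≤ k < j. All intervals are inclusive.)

Evaluate at each i in [0,9]:
  i=0: ✓ (all of [0,1])
  i=1: ✓ (all of [1,2])
  i=2: ✗ (fails at j=3)
  i=3: ✗ (fails at j=3)
  i=4: ✓ (all of [4,5])
  i=5: ✓ (all of [5,6])
  i=6: ✓ (all of [6,7])
  i=7: ✗ (fails at j=8)
  i=8: ✗ (fails at j=8)
  i=9: ✓ (all of [9,10])

0, 1, 4, 5, 6, 9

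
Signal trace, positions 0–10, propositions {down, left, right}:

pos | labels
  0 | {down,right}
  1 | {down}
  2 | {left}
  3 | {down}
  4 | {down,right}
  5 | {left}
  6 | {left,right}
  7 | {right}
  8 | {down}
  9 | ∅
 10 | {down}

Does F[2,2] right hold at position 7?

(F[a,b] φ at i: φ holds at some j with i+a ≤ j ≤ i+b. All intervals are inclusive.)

No

Check right at each j in [9,9]:
  j=9: false
No position in the window satisfies it → formula fails.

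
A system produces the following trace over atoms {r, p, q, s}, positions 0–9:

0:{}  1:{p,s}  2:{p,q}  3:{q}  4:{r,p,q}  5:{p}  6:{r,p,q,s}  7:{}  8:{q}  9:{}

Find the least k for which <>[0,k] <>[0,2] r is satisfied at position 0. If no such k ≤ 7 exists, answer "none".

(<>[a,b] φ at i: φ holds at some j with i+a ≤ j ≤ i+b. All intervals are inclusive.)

2

Scan j = 0,1,… for <>[0,2] r:
  j=0: fails
  j=1: fails
  j=2: holds
First hit at j=2, so smallest k = 2-0 = 2.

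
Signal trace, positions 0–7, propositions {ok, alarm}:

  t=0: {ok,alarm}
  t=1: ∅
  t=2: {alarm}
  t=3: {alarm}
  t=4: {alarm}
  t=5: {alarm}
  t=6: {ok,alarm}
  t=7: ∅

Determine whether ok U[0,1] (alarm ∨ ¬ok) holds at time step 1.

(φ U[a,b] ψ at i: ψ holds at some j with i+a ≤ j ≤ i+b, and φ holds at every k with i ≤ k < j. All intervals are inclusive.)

Need some j in [1,2] with (alarm ∨ ¬ok), and ok at every k in [1,j-1].
  j=1: (alarm ∨ ¬ok) holds; no prefix to check → satisfied.

Holds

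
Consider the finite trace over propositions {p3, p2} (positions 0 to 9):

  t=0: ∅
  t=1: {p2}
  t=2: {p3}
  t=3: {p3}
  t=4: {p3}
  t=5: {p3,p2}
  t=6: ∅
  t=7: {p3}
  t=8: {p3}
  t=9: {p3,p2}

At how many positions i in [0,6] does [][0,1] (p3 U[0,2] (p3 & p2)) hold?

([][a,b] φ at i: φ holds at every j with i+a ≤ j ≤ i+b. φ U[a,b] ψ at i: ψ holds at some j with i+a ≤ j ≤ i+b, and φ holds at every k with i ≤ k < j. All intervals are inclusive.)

2

Evaluate at each i in [0,6]:
  i=0: ✗ (fails at j=0)
  i=1: ✗ (fails at j=1)
  i=2: ✗ (fails at j=2)
  i=3: ✓ (all of [3,4])
  i=4: ✓ (all of [4,5])
  i=5: ✗ (fails at j=6)
  i=6: ✗ (fails at j=6)
Positions where it holds: {3, 4} → 2.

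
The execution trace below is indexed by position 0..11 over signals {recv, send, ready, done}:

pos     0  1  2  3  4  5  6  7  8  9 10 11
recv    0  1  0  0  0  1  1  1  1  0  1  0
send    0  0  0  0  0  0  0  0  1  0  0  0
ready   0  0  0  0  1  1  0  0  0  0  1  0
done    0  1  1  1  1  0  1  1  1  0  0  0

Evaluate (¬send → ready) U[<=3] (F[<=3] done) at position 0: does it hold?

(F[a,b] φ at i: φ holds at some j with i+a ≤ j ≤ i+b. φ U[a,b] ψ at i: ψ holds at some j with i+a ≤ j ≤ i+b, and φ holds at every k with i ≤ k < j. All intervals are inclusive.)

Need some j in [0,3] with F[<=3] done, and (¬send → ready) at every k in [0,j-1].
  j=0: F[<=3] done holds; no prefix to check → satisfied.

Yes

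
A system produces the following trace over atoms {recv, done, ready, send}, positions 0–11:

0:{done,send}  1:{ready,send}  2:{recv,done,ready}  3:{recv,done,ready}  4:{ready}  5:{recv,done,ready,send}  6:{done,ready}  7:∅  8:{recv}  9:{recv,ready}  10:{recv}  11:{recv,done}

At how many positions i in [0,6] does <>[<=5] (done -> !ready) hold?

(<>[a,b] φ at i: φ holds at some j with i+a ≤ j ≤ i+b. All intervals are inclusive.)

7

Evaluate at each i in [0,6]:
  i=0: ✓ (witness j=0)
  i=1: ✓ (witness j=1)
  i=2: ✓ (witness j=4)
  i=3: ✓ (witness j=4)
  i=4: ✓ (witness j=4)
  i=5: ✓ (witness j=7)
  i=6: ✓ (witness j=7)
Positions where it holds: {0, 1, 2, 3, 4, 5, 6} → 7.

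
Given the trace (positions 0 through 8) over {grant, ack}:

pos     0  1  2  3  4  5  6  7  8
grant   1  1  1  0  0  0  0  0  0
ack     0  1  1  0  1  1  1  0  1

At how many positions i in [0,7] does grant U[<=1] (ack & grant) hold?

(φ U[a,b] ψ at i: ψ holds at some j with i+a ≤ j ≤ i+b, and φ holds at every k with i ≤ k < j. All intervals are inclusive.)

Evaluate at each i in [0,7]:
  i=0: ✓ (rhs at j=1; lhs holds on [0,0])
  i=1: ✓ (rhs at j=1)
  i=2: ✓ (rhs at j=2)
  i=3: ✗ (no rhs in [3,4])
  i=4: ✗ (no rhs in [4,5])
  i=5: ✗ (no rhs in [5,6])
  i=6: ✗ (no rhs in [6,7])
  i=7: ✗ (no rhs in [7,8])
Positions where it holds: {0, 1, 2} → 3.

3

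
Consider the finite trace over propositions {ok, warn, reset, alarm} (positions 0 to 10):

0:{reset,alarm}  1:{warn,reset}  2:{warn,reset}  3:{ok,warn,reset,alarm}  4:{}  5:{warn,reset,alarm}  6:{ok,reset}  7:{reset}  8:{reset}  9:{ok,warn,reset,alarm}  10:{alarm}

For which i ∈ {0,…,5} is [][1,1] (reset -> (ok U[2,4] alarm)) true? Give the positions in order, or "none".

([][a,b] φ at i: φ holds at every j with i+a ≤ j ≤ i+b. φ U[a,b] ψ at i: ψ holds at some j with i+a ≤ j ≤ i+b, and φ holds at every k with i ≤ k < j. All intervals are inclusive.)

Evaluate at each i in [0,5]:
  i=0: ✗ (fails at j=1)
  i=1: ✗ (fails at j=2)
  i=2: ✗ (fails at j=3)
  i=3: ✓ (all of [4,4])
  i=4: ✗ (fails at j=5)
  i=5: ✗ (fails at j=6)

3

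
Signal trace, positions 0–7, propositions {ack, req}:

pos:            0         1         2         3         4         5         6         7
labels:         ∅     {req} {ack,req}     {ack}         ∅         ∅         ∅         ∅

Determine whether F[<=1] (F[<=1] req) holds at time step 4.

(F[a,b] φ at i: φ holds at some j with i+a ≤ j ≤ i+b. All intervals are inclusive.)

Check F[<=1] req at each j in [4,5]:
  j=4: fails (none in [4,5])
  j=5: fails (none in [5,6])
No position in the window satisfies it → formula fails.

False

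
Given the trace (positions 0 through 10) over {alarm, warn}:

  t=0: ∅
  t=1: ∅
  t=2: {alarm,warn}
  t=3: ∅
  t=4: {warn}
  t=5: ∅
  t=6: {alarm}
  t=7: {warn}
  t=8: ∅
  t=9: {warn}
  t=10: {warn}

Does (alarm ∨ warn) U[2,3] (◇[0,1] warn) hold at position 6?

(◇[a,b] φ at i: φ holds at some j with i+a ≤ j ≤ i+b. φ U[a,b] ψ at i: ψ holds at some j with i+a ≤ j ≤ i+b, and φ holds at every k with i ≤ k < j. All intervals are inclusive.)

True

Need some j in [8,9] with ◇[0,1] warn, and (alarm ∨ warn) at every k in [6,j-1].
  j=8: ◇[0,1] warn holds; (alarm ∨ warn) holds at every k in [6,7] → satisfied.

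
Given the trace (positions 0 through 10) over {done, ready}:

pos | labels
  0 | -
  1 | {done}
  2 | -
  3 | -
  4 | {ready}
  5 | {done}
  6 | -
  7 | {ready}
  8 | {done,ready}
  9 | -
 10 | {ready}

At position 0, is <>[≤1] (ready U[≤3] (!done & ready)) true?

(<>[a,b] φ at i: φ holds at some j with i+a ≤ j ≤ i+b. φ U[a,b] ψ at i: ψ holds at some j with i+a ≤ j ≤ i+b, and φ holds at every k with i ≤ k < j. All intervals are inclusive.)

Check (ready U[≤3] (!done & ready)) at each j in [0,1]:
  j=0: fails
  j=1: fails
No position in the window satisfies it → formula fails.

Does not hold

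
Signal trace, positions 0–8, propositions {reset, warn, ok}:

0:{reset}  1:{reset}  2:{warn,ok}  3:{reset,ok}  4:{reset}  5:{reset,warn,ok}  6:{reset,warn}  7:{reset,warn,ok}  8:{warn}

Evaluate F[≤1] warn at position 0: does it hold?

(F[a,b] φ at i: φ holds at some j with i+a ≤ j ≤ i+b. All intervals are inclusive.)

No

Check warn at each j in [0,1]:
  j=0: false
  j=1: false
No position in the window satisfies it → formula fails.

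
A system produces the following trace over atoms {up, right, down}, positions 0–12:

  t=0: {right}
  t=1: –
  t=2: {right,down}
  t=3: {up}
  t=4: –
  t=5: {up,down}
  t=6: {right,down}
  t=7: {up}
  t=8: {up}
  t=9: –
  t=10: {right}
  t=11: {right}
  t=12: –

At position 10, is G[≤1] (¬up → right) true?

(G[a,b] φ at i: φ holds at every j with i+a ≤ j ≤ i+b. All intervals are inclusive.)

Check (¬up → right) at every j in [10,11]:
  j=10: antecedent true; consequent true → ✓
  j=11: antecedent true; consequent true → ✓
All positions satisfy it → formula holds.

Yes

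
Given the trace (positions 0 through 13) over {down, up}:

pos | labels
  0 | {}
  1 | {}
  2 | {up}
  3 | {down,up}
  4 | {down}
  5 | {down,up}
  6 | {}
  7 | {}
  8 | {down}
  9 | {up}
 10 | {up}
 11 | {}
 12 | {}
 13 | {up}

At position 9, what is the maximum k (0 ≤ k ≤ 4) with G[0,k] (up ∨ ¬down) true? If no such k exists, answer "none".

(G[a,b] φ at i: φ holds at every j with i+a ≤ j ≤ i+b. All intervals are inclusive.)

4

(up ∨ ¬down) must hold from j=9 onward; find where it first fails.
  j=9: holds
  j=10: holds
  j=11: holds
  j=12: holds
  j=13: holds
Holds through j=13; largest k = 4.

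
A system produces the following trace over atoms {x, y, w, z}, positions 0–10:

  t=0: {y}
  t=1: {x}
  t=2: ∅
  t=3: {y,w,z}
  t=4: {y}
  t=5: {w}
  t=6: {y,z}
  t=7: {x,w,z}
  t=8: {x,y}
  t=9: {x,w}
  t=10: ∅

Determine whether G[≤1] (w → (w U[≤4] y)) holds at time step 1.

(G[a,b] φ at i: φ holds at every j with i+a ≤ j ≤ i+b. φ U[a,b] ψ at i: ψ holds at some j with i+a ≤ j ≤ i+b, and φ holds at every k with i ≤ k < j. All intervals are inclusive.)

Yes

Check (w → (w U[≤4] y)) at every j in [1,2]:
  j=1: antecedent false → ✓
  j=2: antecedent false → ✓
All positions satisfy it → formula holds.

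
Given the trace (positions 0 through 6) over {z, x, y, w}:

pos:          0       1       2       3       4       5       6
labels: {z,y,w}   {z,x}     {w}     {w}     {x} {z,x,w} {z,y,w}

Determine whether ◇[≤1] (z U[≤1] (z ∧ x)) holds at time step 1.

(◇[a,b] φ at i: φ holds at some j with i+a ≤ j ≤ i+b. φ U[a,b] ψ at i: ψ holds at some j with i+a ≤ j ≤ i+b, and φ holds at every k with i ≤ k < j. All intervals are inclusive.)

Check (z U[≤1] (z ∧ x)) at each j in [1,2]:
  j=1: holds
  j=2: fails
Found at j=1 → formula holds.

True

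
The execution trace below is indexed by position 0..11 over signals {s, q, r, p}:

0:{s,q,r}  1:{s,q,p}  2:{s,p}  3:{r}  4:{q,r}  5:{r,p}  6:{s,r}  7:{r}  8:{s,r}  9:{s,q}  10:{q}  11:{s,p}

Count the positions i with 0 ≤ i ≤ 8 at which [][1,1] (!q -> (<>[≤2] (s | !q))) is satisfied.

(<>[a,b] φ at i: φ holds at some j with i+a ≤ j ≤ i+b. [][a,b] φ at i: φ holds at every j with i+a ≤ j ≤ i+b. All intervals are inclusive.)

Evaluate at each i in [0,8]:
  i=0: ✓ (all of [1,1])
  i=1: ✓ (all of [2,2])
  i=2: ✓ (all of [3,3])
  i=3: ✓ (all of [4,4])
  i=4: ✓ (all of [5,5])
  i=5: ✓ (all of [6,6])
  i=6: ✓ (all of [7,7])
  i=7: ✓ (all of [8,8])
  i=8: ✓ (all of [9,9])
Positions where it holds: {0, 1, 2, 3, 4, 5, 6, 7, 8} → 9.

9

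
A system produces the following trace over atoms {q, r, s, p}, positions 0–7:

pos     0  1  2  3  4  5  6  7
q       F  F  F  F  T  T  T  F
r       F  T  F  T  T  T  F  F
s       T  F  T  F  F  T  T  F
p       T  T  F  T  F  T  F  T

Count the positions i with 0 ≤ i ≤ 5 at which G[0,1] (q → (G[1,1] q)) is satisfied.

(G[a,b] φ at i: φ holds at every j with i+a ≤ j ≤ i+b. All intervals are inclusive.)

5

Evaluate at each i in [0,5]:
  i=0: ✓ (all of [0,1])
  i=1: ✓ (all of [1,2])
  i=2: ✓ (all of [2,3])
  i=3: ✓ (all of [3,4])
  i=4: ✓ (all of [4,5])
  i=5: ✗ (fails at j=6)
Positions where it holds: {0, 1, 2, 3, 4} → 5.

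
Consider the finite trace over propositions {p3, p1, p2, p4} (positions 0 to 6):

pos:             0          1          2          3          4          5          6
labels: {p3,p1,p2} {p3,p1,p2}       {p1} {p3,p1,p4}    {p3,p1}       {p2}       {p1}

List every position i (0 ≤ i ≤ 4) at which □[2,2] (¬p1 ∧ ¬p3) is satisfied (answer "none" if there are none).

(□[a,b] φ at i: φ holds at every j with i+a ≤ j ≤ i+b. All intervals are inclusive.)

Evaluate at each i in [0,4]:
  i=0: ✗ (fails at j=2)
  i=1: ✗ (fails at j=3)
  i=2: ✗ (fails at j=4)
  i=3: ✓ (all of [5,5])
  i=4: ✗ (fails at j=6)

3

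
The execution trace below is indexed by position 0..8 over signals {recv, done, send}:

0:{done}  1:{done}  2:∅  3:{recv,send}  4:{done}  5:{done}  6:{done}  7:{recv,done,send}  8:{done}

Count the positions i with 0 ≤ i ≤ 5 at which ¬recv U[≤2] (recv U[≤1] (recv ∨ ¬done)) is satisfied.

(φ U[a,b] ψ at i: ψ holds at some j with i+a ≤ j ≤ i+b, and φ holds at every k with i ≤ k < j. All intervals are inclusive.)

5

Evaluate at each i in [0,5]:
  i=0: ✓ (rhs at j=2; lhs holds on [0,1])
  i=1: ✓ (rhs at j=2; lhs holds on [1,1])
  i=2: ✓ (rhs at j=2)
  i=3: ✓ (rhs at j=3)
  i=4: ✗ (no rhs in [4,6])
  i=5: ✓ (rhs at j=7; lhs holds on [5,6])
Positions where it holds: {0, 1, 2, 3, 5} → 5.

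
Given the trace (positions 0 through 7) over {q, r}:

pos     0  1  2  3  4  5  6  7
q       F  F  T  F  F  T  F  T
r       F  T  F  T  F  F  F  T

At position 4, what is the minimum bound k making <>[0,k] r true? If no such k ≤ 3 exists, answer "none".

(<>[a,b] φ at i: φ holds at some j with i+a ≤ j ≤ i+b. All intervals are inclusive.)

3

Scan j = 4,5,… for r:
  j=4: fails
  j=5: fails
  j=6: fails
  j=7: holds
First hit at j=7, so smallest k = 7-4 = 3.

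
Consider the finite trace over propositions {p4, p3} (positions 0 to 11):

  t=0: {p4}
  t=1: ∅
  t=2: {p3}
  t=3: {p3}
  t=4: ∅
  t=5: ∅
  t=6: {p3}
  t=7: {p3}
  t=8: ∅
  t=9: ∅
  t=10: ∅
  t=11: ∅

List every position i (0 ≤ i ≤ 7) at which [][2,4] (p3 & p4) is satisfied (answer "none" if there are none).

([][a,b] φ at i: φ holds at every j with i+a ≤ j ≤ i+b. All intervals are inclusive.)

none

Evaluate at each i in [0,7]:
  i=0: ✗ (fails at j=2)
  i=1: ✗ (fails at j=3)
  i=2: ✗ (fails at j=4)
  i=3: ✗ (fails at j=5)
  i=4: ✗ (fails at j=6)
  i=5: ✗ (fails at j=7)
  i=6: ✗ (fails at j=8)
  i=7: ✗ (fails at j=9)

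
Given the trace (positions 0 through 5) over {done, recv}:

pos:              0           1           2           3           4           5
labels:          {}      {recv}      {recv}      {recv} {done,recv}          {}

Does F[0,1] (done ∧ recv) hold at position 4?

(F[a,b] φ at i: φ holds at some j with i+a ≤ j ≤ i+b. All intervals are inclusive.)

Check (done ∧ recv) at each j in [4,5]:
  j=4: true
  j=5: false
Found at j=4 → formula holds.

True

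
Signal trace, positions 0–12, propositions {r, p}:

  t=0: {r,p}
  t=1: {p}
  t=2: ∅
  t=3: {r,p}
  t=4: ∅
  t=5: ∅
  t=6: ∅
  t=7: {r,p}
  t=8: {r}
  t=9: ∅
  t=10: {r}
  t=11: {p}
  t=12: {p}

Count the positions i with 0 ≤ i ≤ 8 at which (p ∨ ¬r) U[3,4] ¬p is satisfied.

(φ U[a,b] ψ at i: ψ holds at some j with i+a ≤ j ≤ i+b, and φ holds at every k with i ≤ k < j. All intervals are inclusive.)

Evaluate at each i in [0,8]:
  i=0: ✓ (rhs at j=4; lhs holds on [0,3])
  i=1: ✓ (rhs at j=4; lhs holds on [1,3])
  i=2: ✓ (rhs at j=5; lhs holds on [2,4])
  i=3: ✓ (rhs at j=6; lhs holds on [3,5])
  i=4: ✓ (rhs at j=8; lhs holds on [4,7])
  i=5: ✓ (rhs at j=8; lhs holds on [5,7])
  i=6: ✗ (lhs fails at k=8 before rhs at j=9)
  i=7: ✗ (lhs fails at k=8 before rhs at j=10)
  i=8: ✗ (no rhs in [11,12])
Positions where it holds: {0, 1, 2, 3, 4, 5} → 6.

6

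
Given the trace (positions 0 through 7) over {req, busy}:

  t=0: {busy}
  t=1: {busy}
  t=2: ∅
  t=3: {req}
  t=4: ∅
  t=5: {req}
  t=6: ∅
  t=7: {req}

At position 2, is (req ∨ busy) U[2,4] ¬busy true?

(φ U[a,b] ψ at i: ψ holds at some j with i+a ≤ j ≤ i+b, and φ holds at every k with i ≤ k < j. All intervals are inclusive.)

False

Need some j in [4,6] with ¬busy, and (req ∨ busy) at every k in [2,j-1].
  j=4: ¬busy holds, but (req ∨ busy) fails at k=2 → not this j.
  j=5: ¬busy holds, but (req ∨ busy) fails at k=2 → not this j.
  j=6: ¬busy holds, but (req ∨ busy) fails at k=2 → not this j.
No j in the window works → until fails.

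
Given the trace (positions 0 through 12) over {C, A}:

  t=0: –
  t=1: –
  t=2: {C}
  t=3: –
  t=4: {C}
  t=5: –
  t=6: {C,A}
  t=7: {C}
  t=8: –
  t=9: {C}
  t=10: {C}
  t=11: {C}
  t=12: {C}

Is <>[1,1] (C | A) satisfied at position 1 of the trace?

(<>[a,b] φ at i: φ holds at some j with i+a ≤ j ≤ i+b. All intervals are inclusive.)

True

Check (C | A) at each j in [2,2]:
  j=2: true
Found at j=2 → formula holds.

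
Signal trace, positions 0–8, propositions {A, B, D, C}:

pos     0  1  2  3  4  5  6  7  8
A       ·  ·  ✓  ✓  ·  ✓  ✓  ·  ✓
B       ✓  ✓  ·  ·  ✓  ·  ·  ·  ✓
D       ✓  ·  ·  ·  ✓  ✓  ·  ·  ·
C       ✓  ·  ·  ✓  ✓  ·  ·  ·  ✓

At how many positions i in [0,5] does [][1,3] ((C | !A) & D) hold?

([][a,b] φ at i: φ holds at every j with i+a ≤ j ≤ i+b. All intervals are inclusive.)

Evaluate at each i in [0,5]:
  i=0: ✗ (fails at j=1)
  i=1: ✗ (fails at j=2)
  i=2: ✗ (fails at j=3)
  i=3: ✗ (fails at j=5)
  i=4: ✗ (fails at j=5)
  i=5: ✗ (fails at j=6)
Positions where it holds: {} → 0.

0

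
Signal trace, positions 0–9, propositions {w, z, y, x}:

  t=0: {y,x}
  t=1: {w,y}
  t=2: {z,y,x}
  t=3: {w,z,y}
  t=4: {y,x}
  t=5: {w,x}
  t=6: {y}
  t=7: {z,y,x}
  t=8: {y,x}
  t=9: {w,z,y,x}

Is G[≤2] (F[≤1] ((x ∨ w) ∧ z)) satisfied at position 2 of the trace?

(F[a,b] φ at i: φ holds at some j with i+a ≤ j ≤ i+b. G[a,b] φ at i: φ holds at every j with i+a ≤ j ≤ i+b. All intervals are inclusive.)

Does not hold

Check F[≤1] ((x ∨ w) ∧ z) at every j in [2,4]:
  j=2: holds (witness at 2)
  j=3: holds (witness at 3)
  j=4: fails (none in [4,5])
Fails at j=4 → formula fails.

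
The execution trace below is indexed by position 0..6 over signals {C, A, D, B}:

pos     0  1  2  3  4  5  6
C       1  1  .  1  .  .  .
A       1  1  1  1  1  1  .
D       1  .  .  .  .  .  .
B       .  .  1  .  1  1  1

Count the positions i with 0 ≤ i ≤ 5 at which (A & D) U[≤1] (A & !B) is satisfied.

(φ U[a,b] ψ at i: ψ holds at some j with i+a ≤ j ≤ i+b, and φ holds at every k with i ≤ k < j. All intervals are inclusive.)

Evaluate at each i in [0,5]:
  i=0: ✓ (rhs at j=0)
  i=1: ✓ (rhs at j=1)
  i=2: ✗ (lhs fails at k=2 before rhs at j=3)
  i=3: ✓ (rhs at j=3)
  i=4: ✗ (no rhs in [4,5])
  i=5: ✗ (no rhs in [5,6])
Positions where it holds: {0, 1, 3} → 3.

3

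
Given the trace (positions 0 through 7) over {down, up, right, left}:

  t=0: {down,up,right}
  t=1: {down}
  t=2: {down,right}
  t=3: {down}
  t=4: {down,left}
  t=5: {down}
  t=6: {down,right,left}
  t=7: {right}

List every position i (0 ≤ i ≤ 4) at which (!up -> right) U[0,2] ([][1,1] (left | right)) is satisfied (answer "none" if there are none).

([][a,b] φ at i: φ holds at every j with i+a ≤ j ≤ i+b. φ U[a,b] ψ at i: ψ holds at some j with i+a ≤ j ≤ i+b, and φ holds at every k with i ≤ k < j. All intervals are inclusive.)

0, 1, 2, 3

Evaluate at each i in [0,4]:
  i=0: ✓ (rhs at j=1; lhs holds on [0,0])
  i=1: ✓ (rhs at j=1)
  i=2: ✓ (rhs at j=3; lhs holds on [2,2])
  i=3: ✓ (rhs at j=3)
  i=4: ✗ (lhs fails at k=4 before rhs at j=5)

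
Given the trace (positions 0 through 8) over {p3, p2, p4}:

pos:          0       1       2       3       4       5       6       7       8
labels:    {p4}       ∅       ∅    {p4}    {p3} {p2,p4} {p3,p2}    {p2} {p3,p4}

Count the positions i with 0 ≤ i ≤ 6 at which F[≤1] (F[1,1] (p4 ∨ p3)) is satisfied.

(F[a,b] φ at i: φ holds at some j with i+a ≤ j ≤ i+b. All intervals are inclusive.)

6

Evaluate at each i in [0,6]:
  i=0: ✗ (none in [0,1])
  i=1: ✓ (witness j=2)
  i=2: ✓ (witness j=2)
  i=3: ✓ (witness j=3)
  i=4: ✓ (witness j=4)
  i=5: ✓ (witness j=5)
  i=6: ✓ (witness j=7)
Positions where it holds: {1, 2, 3, 4, 5, 6} → 6.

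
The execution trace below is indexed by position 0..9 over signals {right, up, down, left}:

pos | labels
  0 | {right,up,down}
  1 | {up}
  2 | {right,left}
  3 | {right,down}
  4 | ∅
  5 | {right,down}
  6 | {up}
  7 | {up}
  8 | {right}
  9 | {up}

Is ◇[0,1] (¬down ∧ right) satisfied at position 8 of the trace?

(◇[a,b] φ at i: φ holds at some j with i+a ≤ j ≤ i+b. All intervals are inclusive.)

True

Check (¬down ∧ right) at each j in [8,9]:
  j=8: true
  j=9: false
Found at j=8 → formula holds.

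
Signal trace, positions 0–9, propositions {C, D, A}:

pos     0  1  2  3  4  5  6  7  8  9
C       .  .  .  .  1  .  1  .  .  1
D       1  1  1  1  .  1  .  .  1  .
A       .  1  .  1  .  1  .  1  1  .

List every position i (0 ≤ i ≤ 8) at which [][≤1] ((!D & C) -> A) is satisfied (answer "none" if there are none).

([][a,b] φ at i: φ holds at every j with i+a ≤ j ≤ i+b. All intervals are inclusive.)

Evaluate at each i in [0,8]:
  i=0: ✓ (all of [0,1])
  i=1: ✓ (all of [1,2])
  i=2: ✓ (all of [2,3])
  i=3: ✗ (fails at j=4)
  i=4: ✗ (fails at j=4)
  i=5: ✗ (fails at j=6)
  i=6: ✗ (fails at j=6)
  i=7: ✓ (all of [7,8])
  i=8: ✗ (fails at j=9)

0, 1, 2, 7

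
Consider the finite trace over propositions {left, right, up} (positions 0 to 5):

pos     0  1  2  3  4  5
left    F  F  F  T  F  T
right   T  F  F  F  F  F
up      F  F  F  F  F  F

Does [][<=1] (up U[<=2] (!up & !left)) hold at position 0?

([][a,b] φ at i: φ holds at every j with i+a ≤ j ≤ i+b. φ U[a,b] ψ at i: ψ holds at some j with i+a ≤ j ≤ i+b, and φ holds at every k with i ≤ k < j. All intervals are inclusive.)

Check (up U[<=2] (!up & !left)) at every j in [0,1]:
  j=0: holds
  j=1: holds
All positions satisfy it → formula holds.

Holds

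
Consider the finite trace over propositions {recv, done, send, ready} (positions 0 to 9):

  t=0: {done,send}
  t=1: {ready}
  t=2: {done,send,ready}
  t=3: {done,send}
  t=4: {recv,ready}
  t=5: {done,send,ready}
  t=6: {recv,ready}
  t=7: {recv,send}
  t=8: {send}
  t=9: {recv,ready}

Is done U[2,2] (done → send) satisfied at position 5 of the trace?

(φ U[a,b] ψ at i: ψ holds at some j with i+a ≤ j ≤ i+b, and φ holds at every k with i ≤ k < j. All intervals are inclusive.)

Need some j in [7,7] with (done → send), and done at every k in [5,j-1].
  j=7: (done → send) holds, but done fails at k=6 → not this j.
No j in the window works → until fails.

False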